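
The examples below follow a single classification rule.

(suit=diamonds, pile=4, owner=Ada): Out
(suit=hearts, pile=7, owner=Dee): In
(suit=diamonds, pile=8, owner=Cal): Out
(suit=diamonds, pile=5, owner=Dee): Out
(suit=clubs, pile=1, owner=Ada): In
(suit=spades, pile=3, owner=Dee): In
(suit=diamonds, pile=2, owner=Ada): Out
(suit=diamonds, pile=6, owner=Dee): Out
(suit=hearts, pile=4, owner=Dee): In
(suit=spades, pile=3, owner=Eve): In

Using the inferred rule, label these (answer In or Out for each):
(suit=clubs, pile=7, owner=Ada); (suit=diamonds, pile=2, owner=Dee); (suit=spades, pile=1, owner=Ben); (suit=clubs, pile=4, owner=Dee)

A rule that fits every label: suit is not diamonds — true of each 'In' example, false of each 'Out' one.
In: (suit=clubs, pile=7, owner=Ada), since suit is clubs.
Out: (suit=diamonds, pile=2, owner=Dee), since suit is diamonds.
In: (suit=spades, pile=1, owner=Ben), since suit is spades.
In: (suit=clubs, pile=4, owner=Dee), since suit is clubs.

In, Out, In, In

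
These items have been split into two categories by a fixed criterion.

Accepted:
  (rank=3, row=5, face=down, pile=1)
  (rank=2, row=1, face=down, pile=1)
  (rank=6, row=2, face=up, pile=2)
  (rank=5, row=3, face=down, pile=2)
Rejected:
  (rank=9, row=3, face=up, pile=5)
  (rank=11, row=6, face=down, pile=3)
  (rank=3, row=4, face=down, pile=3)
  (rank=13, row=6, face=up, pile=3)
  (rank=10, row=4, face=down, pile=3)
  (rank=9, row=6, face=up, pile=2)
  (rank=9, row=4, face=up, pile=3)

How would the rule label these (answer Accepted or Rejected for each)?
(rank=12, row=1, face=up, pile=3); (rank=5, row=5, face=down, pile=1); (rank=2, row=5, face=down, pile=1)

All 'Accepted' examples share one property — row ≤ 5 AND pile ≤ 2 — and every 'Rejected' example lacks it.

Rejected, Accepted, Accepted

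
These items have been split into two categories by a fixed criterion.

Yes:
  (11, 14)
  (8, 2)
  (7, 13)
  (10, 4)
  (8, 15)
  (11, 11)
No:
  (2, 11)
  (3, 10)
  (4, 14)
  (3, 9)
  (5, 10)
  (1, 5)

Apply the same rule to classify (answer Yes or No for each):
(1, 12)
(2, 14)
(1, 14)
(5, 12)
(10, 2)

No, No, No, No, Yes

All 'Yes' examples share one property — first ≥ 7 — and every 'No' example lacks it.
No: (1, 12), since first 1. No: (2, 14), since first 2. No: (1, 14), since first 1. No: (5, 12), since first 5. Yes: (10, 2), since first 10.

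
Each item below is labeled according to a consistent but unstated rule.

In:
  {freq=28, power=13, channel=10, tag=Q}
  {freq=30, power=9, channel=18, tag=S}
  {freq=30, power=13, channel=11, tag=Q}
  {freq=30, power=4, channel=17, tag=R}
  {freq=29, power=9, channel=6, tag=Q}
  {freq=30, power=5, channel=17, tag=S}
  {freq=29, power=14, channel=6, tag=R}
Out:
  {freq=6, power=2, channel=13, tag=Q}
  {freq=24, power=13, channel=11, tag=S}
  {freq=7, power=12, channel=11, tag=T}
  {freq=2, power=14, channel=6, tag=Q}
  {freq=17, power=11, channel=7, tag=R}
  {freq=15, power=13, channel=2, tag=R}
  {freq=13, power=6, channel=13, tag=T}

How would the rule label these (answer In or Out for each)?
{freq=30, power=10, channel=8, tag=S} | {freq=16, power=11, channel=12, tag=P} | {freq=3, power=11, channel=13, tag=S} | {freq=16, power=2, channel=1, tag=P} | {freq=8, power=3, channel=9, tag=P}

In, Out, Out, Out, Out

The simplest hypothesis consistent with all the labels is: freq ≥ 28.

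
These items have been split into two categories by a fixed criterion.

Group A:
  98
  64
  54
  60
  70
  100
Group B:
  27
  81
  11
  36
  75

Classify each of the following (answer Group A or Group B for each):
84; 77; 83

Group A, Group B, Group B

A rule that fits every label: even AND at least 54 — true of each 'Group A' example, false of each 'Group B' one.
84 → 84 is even, 84 ≥ 54 → Group A.
77 → 77 is odd, 77 ≥ 54 → Group B.
83 → 83 is odd, 83 ≥ 54 → Group B.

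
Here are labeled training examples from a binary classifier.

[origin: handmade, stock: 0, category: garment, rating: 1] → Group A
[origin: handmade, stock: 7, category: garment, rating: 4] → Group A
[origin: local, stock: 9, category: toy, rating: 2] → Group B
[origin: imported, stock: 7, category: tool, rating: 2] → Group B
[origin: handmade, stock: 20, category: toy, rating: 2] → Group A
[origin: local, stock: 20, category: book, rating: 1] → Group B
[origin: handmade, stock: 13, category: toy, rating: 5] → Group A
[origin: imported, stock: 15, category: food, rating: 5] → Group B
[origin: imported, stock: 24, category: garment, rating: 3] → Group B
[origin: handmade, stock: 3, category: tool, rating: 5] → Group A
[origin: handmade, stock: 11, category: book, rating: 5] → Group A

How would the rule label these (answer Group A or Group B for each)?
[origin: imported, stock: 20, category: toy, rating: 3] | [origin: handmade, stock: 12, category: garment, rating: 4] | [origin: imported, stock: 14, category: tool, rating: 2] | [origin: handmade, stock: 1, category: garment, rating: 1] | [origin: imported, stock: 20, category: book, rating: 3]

The rule appears to be: origin is handmade.
[origin: imported, stock: 20, category: toy, rating: 3]: Group B (origin is imported). [origin: handmade, stock: 12, category: garment, rating: 4]: Group A (origin is handmade). [origin: imported, stock: 14, category: tool, rating: 2]: Group B (origin is imported). [origin: handmade, stock: 1, category: garment, rating: 1]: Group A (origin is handmade). [origin: imported, stock: 20, category: book, rating: 3]: Group B (origin is imported).

Group B, Group A, Group B, Group A, Group B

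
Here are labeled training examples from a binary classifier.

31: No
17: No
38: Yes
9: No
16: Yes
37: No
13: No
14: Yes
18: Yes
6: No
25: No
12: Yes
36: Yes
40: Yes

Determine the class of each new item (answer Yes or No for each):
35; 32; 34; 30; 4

'Yes' ⟺ even AND at least 9.
35 — 35 is odd, 35 ≥ 9, hence No.
32 — 32 is even, 32 ≥ 9, hence Yes.
34 — 34 is even, 34 ≥ 9, hence Yes.
30 — 30 is even, 30 ≥ 9, hence Yes.
4 — 4 is even, 4 < 9, hence No.

No, Yes, Yes, Yes, No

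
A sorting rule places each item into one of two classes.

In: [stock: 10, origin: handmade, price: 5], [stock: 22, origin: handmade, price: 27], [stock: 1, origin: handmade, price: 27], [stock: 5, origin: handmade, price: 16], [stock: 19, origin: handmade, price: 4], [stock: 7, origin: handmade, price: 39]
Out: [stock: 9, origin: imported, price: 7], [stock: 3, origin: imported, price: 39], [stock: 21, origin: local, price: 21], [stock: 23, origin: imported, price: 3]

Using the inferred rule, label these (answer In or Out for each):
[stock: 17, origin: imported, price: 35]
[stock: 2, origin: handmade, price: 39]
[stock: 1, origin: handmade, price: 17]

Out, In, In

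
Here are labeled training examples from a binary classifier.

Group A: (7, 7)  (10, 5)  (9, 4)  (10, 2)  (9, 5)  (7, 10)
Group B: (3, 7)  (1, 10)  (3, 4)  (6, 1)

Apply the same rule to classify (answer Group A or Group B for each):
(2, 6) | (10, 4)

Group B, Group A

The classifier is using: sum ≥ 12.
(2, 6): 2+6 = 8 — does not satisfy this, so Group B.
(10, 4): 10+4 = 14 — passes, so Group A.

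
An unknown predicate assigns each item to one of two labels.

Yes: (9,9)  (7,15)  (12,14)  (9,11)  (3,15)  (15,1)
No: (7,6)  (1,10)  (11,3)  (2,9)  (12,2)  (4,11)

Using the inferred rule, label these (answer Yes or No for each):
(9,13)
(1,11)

Yes, No

The classifier is using: sum ≥ 16.
(9,13): 9+13 = 22, meets the rule → Yes.
(1,11): 1+11 = 12, fails this test → No.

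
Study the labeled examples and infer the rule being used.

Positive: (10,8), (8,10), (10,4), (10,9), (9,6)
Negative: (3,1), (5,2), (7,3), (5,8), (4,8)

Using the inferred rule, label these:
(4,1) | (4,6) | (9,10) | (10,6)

Negative, Negative, Positive, Positive

The common property of the 'Positive' items is: sum ≥ 14. No 'Negative' item has it.
(4,1): 4+1 = 5 — fails the rule, so Negative.
(4,6): 4+6 = 10 — fails the rule, so Negative.
(9,10): 9+10 = 19 — matches, so Positive.
(10,6): 10+6 = 16 — matches, so Positive.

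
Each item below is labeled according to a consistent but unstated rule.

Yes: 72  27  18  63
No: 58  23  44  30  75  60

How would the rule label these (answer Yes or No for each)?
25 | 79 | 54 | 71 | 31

Checking candidate rules against both groups, what survives is: multiple of 9.
No: 25, since 25 = 9·2 + 7.
No: 79, since 79 = 9·8 + 7.
Yes: 54, since 54 = 9·6.
No: 71, since 71 = 9·7 + 8.
No: 31, since 31 = 9·3 + 4.

No, No, Yes, No, No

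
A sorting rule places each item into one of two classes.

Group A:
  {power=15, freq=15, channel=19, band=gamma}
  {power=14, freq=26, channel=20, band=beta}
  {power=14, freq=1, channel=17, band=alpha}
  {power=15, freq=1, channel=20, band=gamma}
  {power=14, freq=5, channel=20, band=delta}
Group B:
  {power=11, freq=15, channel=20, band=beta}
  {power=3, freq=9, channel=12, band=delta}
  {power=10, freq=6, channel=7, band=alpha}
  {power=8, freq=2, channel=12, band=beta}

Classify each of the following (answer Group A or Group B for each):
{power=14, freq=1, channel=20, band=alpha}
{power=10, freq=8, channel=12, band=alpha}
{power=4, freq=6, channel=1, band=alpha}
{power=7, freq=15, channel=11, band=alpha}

Group A, Group B, Group B, Group B

Every 'Group A' example satisfies: power ≥ 14. None of the 'Group B' examples do.
{power=14, freq=1, channel=20, band=alpha}: power = 14 — checks out, so Group A. {power=10, freq=8, channel=12, band=alpha}: power = 10 — doesn't qualify, so Group B. {power=4, freq=6, channel=1, band=alpha}: power = 4 — doesn't qualify, so Group B. {power=7, freq=15, channel=11, band=alpha}: power = 7 — doesn't qualify, so Group B.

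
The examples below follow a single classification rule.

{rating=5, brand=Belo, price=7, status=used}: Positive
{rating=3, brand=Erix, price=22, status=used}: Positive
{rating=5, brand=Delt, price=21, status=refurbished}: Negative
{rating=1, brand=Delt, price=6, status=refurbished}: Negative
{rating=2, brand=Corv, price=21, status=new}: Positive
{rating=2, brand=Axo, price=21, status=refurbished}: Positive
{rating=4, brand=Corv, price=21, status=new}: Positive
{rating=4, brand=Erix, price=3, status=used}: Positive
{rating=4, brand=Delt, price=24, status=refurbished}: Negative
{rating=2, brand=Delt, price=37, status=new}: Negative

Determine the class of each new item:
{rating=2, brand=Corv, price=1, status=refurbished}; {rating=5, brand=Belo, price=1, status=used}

Positive, Positive

Comparing the two groups points to one rule — brand is not Delt.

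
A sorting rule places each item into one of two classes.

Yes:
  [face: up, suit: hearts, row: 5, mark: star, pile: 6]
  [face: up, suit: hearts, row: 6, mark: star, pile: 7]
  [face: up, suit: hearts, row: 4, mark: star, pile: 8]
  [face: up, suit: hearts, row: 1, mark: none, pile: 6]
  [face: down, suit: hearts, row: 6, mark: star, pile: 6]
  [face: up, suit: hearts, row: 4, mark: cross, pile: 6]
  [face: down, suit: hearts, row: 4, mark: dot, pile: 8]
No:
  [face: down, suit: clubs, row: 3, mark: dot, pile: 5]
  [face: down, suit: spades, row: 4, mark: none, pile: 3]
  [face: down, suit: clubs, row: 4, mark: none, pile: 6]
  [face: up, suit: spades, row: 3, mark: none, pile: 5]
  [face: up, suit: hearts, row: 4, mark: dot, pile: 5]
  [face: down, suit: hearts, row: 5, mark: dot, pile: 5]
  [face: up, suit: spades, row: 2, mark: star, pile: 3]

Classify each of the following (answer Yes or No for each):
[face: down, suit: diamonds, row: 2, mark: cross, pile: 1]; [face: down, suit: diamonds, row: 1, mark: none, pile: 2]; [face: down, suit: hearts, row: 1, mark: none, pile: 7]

No, No, Yes

The classifier is using: suit is hearts AND pile ≥ 6.
[face: down, suit: diamonds, row: 2, mark: cross, pile: 1]: suit is diamonds, pile = 1, does not pass → No. [face: down, suit: diamonds, row: 1, mark: none, pile: 2]: suit is diamonds, pile = 2, does not pass → No. [face: down, suit: hearts, row: 1, mark: none, pile: 7]: suit is hearts, pile = 7, has this property → Yes.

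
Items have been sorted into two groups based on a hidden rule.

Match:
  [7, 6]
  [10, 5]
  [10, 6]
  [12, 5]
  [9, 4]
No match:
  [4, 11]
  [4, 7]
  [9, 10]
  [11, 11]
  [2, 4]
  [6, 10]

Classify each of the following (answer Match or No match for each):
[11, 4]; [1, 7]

Match, No match

The rule appears to be: first > second.
[11, 4]: Match (11 > 4).
[1, 7]: No match (1 < 7).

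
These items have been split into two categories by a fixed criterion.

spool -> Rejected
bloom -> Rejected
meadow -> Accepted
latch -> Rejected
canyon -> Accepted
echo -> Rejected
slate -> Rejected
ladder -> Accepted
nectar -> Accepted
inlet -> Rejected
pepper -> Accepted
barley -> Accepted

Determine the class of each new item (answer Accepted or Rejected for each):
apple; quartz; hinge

Rejected, Accepted, Rejected

Every 'Accepted' example satisfies: length 6. None of the 'Rejected' examples do.
apple — length 5, hence Rejected.
quartz — length 6, hence Accepted.
hinge — length 5, hence Rejected.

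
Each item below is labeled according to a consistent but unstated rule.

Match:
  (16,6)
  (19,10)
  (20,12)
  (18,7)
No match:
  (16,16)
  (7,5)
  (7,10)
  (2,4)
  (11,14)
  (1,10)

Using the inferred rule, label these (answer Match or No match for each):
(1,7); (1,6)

The common property of the 'Match' items is: first > second AND sum ≥ 17. No 'No match' item has it.
(1,7) — 1 < 7, 1+7 = 8, hence No match. (1,6) — 1 < 6, 1+6 = 7, hence No match.

No match, No match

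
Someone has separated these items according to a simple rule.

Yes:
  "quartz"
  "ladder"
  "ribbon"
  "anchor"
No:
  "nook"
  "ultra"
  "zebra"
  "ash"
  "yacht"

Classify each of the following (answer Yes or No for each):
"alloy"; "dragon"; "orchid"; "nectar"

All 'Yes' examples share one property — length 6 — and every 'No' example lacks it.
"alloy": length 5, does not fit → No.
"dragon": length 6, fits → Yes.
"orchid": length 6, fits → Yes.
"nectar": length 6, fits → Yes.

No, Yes, Yes, Yes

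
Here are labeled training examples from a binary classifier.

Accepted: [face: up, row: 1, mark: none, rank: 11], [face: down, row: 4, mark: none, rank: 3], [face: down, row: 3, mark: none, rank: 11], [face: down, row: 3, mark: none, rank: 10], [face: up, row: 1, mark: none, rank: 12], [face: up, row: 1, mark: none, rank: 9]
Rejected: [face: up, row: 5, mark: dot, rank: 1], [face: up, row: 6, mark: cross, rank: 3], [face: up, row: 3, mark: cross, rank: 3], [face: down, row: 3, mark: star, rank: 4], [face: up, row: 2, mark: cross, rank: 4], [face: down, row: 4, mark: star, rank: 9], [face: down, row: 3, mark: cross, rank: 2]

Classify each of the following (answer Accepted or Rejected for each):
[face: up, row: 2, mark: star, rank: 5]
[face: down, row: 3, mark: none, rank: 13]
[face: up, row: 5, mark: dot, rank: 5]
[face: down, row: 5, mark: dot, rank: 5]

Rule: mark is none. This holds for each 'Accepted' example and fails for each 'Rejected' one.
[face: up, row: 2, mark: star, rank: 5] — mark is star, hence Rejected.
[face: down, row: 3, mark: none, rank: 13] — mark is none, hence Accepted.
[face: up, row: 5, mark: dot, rank: 5] — mark is dot, hence Rejected.
[face: down, row: 5, mark: dot, rank: 5] — mark is dot, hence Rejected.

Rejected, Accepted, Rejected, Rejected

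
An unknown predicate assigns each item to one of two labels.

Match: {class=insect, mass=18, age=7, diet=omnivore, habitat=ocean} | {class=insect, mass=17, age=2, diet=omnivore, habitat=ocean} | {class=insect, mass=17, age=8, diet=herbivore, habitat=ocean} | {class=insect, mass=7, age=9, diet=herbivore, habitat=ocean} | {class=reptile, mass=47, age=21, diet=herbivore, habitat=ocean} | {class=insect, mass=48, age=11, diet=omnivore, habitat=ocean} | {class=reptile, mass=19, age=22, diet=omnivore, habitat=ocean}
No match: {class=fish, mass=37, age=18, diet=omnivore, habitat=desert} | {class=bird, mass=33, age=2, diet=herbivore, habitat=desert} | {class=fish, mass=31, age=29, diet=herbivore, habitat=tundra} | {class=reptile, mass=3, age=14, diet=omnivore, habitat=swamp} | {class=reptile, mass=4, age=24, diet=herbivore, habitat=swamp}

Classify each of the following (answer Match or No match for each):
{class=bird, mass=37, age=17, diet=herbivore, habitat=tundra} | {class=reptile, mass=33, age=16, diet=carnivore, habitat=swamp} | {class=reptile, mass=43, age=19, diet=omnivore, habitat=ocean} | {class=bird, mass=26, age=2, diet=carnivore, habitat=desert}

No match, No match, Match, No match

All 'Match' examples share one property — habitat is ocean — and every 'No match' example lacks it.
{class=bird, mass=37, age=17, diet=herbivore, habitat=tundra}: No match (habitat is tundra). {class=reptile, mass=33, age=16, diet=carnivore, habitat=swamp}: No match (habitat is swamp). {class=reptile, mass=43, age=19, diet=omnivore, habitat=ocean}: Match (habitat is ocean). {class=bird, mass=26, age=2, diet=carnivore, habitat=desert}: No match (habitat is desert).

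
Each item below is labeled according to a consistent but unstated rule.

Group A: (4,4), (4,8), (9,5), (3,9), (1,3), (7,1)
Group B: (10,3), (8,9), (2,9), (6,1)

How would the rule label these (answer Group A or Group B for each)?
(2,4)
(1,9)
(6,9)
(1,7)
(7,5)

Group A, Group A, Group B, Group A, Group A

The classifier is using: sum is even.
(2,4): 2+4 = 6, matches → Group A. (1,9): 1+9 = 10, matches → Group A. (6,9): 6+9 = 15, does not pass → Group B. (1,7): 1+7 = 8, matches → Group A. (7,5): 7+5 = 12, matches → Group A.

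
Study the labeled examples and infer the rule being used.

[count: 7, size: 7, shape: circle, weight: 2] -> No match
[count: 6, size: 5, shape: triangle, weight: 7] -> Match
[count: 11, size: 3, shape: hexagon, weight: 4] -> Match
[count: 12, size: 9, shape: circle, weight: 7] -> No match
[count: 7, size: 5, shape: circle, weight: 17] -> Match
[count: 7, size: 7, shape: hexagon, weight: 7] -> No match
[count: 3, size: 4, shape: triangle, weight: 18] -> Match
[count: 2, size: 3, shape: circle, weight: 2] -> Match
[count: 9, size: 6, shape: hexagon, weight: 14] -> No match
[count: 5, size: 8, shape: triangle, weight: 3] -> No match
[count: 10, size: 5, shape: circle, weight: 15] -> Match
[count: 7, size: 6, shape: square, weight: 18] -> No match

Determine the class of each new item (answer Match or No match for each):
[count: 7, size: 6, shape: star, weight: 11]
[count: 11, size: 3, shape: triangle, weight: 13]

No match, Match

'Match' ⟺ size ≤ 5.
[count: 7, size: 6, shape: star, weight: 11] — size = 6, hence No match. [count: 11, size: 3, shape: triangle, weight: 13] — size = 3, hence Match.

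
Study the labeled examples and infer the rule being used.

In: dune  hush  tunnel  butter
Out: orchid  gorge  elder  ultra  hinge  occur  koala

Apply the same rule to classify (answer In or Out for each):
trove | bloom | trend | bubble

Out, Out, Out, In

One predicate separates the groups cleanly: even length AND contains 'u'.
trove: length 5, no 'u', doesn't match → Out. bloom: length 5, no 'u', doesn't match → Out. trend: length 5, no 'u', doesn't match → Out. bubble: length 6, has 'u', qualifies → In.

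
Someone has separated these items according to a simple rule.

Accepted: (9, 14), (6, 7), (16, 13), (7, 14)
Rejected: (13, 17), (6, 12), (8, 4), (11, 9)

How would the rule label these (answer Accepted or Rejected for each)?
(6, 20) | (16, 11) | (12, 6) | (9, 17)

Rejected, Accepted, Rejected, Rejected

Every 'Accepted' example satisfies: sum is odd. None of the 'Rejected' examples do.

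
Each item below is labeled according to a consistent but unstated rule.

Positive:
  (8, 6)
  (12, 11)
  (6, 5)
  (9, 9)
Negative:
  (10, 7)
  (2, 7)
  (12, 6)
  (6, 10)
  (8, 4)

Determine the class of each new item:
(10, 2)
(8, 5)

A rule that fits every label: |first − second| ≤ 2 — true of each 'Positive' example, false of each 'Negative' one.

Negative, Negative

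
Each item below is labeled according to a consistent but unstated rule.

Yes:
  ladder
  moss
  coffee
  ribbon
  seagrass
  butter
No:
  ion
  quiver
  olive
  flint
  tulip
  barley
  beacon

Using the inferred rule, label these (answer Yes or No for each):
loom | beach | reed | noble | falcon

Yes, No, Yes, No, No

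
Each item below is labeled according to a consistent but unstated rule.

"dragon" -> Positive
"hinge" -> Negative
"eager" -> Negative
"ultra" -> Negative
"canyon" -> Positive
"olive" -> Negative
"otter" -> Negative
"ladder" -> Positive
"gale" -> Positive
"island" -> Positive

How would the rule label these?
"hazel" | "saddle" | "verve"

Negative, Positive, Negative

The rule appears to be: even length.
"hazel": Negative (length 5). "saddle": Positive (length 6). "verve": Negative (length 5).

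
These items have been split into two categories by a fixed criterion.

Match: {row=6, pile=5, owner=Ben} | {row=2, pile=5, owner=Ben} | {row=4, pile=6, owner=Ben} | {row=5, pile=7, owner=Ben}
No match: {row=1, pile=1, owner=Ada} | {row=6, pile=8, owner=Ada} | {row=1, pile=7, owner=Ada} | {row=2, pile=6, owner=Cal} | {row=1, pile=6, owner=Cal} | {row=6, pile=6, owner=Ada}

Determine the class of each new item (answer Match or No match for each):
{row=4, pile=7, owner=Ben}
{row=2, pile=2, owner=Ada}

Match, No match

Every 'Match' example satisfies: owner is Ben. None of the 'No match' examples do.
{row=4, pile=7, owner=Ben} → owner is Ben → Match.
{row=2, pile=2, owner=Ada} → owner is Ada → No match.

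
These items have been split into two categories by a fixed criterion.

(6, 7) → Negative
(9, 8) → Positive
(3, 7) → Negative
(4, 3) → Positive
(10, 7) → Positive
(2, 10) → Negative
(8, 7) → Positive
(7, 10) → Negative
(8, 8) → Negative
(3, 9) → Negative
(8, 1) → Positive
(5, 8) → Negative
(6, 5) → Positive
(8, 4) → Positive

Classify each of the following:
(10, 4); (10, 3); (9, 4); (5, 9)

Positive, Positive, Positive, Negative

The classifier is using: first > second.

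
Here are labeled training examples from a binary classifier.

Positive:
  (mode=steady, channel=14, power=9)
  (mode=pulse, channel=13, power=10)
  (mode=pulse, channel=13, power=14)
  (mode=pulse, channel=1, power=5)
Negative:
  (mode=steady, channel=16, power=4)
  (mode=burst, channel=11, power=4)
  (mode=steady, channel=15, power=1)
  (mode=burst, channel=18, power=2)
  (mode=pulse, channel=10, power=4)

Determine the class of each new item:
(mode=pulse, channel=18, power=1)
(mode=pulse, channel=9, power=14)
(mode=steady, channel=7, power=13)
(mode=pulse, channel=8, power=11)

Negative, Positive, Positive, Positive

The distinguishing property — power ≥ 5 — holds for all the 'Positive' cases and none of the 'Negative' cases.
(mode=pulse, channel=18, power=1): power = 1 — does not pass, so Negative. (mode=pulse, channel=9, power=14): power = 14 — matches, so Positive. (mode=steady, channel=7, power=13): power = 13 — matches, so Positive. (mode=pulse, channel=8, power=11): power = 11 — matches, so Positive.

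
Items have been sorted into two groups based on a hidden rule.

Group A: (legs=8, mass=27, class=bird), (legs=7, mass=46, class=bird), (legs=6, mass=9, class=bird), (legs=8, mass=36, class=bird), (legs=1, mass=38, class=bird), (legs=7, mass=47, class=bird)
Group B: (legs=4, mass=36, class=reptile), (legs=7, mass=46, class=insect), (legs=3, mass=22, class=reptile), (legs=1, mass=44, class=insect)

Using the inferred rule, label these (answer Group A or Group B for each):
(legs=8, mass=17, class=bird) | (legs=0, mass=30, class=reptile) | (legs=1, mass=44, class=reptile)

Group A, Group B, Group B

The classifier is using: class is bird.
(legs=8, mass=17, class=bird): class is bird — fits, so Group A. (legs=0, mass=30, class=reptile): class is reptile — does not pass, so Group B. (legs=1, mass=44, class=reptile): class is reptile — does not pass, so Group B.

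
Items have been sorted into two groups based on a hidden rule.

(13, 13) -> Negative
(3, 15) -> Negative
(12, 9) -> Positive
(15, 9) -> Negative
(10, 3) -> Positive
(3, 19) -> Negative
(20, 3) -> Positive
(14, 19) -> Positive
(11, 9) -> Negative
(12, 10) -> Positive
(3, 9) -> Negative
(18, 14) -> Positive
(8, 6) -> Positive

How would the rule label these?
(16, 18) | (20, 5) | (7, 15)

A rule that fits every label: first is even — true of each 'Positive' example, false of each 'Negative' one.

Positive, Positive, Negative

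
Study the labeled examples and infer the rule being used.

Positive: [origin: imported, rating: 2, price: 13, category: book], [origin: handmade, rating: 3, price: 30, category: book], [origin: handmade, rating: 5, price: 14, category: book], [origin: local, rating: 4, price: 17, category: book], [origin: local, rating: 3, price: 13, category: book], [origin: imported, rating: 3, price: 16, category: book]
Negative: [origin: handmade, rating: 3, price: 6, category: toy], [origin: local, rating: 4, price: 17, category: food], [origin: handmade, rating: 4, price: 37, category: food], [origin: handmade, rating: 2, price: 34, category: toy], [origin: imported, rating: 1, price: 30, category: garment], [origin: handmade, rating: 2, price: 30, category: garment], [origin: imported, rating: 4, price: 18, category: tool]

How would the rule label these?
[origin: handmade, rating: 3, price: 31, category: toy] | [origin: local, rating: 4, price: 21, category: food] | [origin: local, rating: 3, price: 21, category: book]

Checking candidate rules against both groups, what survives is: category is book.

Negative, Negative, Positive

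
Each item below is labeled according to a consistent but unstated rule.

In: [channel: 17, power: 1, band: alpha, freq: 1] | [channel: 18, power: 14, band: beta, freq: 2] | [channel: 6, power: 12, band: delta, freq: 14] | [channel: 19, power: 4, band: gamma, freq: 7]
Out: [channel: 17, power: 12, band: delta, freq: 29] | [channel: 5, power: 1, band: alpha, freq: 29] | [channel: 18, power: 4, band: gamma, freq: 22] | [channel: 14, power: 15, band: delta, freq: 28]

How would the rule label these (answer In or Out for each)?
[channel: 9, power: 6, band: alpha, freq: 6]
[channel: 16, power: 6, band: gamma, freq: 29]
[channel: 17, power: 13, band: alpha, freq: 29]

The distinguishing property — freq ≤ 14 — holds for all the 'In' cases and none of the 'Out' cases.

In, Out, Out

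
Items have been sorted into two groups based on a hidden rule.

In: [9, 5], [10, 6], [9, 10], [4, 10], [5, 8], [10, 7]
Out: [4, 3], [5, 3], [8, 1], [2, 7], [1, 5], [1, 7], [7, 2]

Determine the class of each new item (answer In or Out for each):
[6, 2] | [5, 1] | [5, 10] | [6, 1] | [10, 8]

Out, Out, In, Out, In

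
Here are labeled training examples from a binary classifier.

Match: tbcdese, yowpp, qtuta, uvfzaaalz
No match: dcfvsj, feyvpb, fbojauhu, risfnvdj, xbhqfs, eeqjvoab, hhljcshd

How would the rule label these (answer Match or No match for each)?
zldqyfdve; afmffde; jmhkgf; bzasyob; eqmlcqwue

Match, Match, No match, Match, Match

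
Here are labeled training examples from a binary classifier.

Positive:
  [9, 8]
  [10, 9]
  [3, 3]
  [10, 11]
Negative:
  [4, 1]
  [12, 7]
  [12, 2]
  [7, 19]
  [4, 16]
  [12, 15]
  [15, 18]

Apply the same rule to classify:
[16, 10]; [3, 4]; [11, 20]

The simplest hypothesis consistent with all the labels is: |first − second| ≤ 1.

Negative, Positive, Negative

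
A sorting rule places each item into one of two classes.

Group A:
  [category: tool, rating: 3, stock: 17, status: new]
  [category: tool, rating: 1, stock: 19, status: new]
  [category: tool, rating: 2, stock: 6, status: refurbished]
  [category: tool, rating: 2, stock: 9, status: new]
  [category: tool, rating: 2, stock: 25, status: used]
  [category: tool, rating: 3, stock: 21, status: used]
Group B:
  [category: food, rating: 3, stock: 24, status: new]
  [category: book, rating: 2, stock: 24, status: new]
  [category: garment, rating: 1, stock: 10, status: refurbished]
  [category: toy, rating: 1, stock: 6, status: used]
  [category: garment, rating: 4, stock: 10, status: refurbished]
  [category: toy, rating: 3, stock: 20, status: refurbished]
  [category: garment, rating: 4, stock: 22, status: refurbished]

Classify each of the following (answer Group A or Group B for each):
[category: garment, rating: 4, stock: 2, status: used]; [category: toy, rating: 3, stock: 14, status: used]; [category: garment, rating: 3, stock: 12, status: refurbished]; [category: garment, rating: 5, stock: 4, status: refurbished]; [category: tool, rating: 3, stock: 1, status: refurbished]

Group B, Group B, Group B, Group B, Group A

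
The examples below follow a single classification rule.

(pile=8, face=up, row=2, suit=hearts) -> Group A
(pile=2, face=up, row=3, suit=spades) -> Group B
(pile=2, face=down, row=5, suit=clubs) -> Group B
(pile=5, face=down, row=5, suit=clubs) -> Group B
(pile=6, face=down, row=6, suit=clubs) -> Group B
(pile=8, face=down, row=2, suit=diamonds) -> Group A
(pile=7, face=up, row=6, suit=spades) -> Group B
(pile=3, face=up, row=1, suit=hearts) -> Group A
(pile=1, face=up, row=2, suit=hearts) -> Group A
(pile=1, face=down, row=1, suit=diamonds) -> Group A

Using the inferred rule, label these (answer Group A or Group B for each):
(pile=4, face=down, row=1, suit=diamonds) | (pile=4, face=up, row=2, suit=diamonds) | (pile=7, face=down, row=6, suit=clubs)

Every 'Group A' example satisfies: row ≤ 2. None of the 'Group B' examples do.
(pile=4, face=down, row=1, suit=diamonds): Group A (row = 1). (pile=4, face=up, row=2, suit=diamonds): Group A (row = 2). (pile=7, face=down, row=6, suit=clubs): Group B (row = 6).

Group A, Group A, Group B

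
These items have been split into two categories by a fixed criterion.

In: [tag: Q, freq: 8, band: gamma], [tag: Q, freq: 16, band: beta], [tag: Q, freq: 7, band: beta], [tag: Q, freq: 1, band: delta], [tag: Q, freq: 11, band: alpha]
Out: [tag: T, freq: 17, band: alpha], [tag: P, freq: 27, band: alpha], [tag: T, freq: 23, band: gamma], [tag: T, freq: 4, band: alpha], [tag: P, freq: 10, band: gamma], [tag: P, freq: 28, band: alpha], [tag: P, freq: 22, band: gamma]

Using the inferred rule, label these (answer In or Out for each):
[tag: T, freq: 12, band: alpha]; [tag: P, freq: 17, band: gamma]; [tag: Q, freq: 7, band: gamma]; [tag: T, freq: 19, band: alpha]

Out, Out, In, Out

The distinguishing property — tag is Q — holds for all the 'In' cases and none of the 'Out' cases.
[tag: T, freq: 12, band: alpha]: tag is T, fails this test → Out.
[tag: P, freq: 17, band: gamma]: tag is P, fails this test → Out.
[tag: Q, freq: 7, band: gamma]: tag is Q, has this property → In.
[tag: T, freq: 19, band: alpha]: tag is T, fails this test → Out.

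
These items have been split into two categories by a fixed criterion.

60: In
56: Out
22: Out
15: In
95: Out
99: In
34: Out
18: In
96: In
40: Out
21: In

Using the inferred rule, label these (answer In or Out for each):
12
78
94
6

In, In, Out, In

Checking candidate rules against both groups, what survives is: multiple of 3.
12: 12 = 3·4 — has this property, so In.
78: 78 = 3·26 — has this property, so In.
94: 94 = 3·31 + 1 — lacks this property, so Out.
6: 6 = 3·2 — has this property, so In.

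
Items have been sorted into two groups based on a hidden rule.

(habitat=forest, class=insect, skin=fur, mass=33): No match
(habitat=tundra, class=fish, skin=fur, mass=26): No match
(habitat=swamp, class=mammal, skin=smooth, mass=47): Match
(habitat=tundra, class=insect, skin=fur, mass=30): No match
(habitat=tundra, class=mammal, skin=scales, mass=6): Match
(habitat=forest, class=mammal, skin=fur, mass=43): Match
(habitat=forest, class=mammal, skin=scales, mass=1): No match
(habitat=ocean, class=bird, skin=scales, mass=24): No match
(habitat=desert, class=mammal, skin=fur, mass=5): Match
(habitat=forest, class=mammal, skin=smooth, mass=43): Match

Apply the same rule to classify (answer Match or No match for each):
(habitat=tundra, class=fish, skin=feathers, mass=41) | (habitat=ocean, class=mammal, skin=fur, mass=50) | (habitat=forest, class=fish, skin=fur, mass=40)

All 'Match' examples share one property — class is mammal AND mass ≥ 5 — and every 'No match' example lacks it.

No match, Match, No match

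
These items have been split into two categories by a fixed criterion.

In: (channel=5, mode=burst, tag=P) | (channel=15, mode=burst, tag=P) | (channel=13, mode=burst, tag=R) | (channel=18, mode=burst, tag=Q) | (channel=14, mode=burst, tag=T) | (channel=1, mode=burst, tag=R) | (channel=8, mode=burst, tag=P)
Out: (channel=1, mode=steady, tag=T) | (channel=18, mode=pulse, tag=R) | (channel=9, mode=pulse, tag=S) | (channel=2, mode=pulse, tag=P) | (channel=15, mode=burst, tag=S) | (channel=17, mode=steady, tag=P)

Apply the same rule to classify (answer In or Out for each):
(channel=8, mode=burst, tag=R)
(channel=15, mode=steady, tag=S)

In, Out

The rule appears to be: tag is not S AND mode is burst.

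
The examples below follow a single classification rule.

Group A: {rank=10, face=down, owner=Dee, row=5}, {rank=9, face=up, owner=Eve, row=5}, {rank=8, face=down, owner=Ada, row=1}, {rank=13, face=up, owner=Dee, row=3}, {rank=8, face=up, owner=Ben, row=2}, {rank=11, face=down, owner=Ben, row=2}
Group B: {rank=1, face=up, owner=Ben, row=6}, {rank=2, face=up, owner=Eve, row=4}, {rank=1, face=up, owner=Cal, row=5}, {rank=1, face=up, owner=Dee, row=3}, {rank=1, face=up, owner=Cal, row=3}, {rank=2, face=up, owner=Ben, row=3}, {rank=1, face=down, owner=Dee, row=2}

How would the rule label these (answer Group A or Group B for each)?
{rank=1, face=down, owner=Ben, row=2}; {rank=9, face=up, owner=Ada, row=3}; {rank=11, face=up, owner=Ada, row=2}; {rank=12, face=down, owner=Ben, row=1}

One predicate separates the groups cleanly: rank ≥ 8.
{rank=1, face=down, owner=Ben, row=2}: Group B (rank = 1).
{rank=9, face=up, owner=Ada, row=3}: Group A (rank = 9).
{rank=11, face=up, owner=Ada, row=2}: Group A (rank = 11).
{rank=12, face=down, owner=Ben, row=1}: Group A (rank = 12).

Group B, Group A, Group A, Group A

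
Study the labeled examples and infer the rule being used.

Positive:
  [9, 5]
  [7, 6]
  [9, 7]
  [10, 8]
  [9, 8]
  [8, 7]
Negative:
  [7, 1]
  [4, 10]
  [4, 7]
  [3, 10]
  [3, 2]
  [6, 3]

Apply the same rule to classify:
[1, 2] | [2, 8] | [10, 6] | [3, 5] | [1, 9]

Negative, Negative, Positive, Negative, Negative

The classifier is using: min ≥ 5.
[1, 2] → min 1 → Negative.
[2, 8] → min 2 → Negative.
[10, 6] → min 6 → Positive.
[3, 5] → min 3 → Negative.
[1, 9] → min 1 → Negative.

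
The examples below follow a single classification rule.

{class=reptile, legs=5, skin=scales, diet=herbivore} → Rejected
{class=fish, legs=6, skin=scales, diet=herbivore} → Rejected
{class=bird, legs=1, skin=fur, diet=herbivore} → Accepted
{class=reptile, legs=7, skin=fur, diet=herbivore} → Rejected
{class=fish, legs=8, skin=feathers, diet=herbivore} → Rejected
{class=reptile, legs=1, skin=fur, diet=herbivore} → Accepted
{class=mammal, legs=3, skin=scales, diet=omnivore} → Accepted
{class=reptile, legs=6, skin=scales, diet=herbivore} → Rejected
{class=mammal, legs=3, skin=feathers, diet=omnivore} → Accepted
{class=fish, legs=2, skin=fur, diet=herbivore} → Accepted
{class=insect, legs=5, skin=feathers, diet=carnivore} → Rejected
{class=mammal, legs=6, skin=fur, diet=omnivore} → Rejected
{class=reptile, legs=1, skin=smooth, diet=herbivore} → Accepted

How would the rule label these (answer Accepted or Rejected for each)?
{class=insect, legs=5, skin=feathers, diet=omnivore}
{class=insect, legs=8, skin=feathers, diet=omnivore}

Rejected, Rejected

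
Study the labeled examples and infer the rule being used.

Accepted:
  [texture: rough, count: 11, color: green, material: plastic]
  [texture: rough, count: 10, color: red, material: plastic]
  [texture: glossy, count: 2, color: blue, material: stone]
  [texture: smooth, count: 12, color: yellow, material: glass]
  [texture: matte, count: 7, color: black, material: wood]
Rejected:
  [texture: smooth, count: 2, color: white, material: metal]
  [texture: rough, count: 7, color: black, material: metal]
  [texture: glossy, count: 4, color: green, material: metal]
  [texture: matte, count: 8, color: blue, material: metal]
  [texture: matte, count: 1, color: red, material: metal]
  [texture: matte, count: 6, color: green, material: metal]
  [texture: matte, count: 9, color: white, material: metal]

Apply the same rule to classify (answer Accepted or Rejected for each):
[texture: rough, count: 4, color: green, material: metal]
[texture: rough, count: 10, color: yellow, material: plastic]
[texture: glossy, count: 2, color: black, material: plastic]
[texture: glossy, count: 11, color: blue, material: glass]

Rejected, Accepted, Accepted, Accepted

The common property of the 'Accepted' items is: material is not metal. No 'Rejected' item has it.
[texture: rough, count: 4, color: green, material: metal] — material is metal, hence Rejected.
[texture: rough, count: 10, color: yellow, material: plastic] — material is plastic, hence Accepted.
[texture: glossy, count: 2, color: black, material: plastic] — material is plastic, hence Accepted.
[texture: glossy, count: 11, color: blue, material: glass] — material is glass, hence Accepted.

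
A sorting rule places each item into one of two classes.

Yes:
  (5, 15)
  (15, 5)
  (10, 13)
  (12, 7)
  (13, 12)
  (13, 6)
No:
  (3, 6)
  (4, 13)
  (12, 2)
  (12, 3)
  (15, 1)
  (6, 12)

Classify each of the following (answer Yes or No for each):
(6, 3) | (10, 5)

No, No

The pattern is that an item is 'Yes' exactly when: sum ≥ 19.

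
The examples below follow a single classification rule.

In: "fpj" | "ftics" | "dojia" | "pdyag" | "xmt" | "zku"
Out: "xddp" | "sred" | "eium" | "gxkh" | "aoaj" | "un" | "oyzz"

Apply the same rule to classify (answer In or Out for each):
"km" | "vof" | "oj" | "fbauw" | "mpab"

The simplest hypothesis consistent with all the labels is: odd length.
"km" — length 2, hence Out. "vof" — length 3, hence In. "oj" — length 2, hence Out. "fbauw" — length 5, hence In. "mpab" — length 4, hence Out.

Out, In, Out, In, Out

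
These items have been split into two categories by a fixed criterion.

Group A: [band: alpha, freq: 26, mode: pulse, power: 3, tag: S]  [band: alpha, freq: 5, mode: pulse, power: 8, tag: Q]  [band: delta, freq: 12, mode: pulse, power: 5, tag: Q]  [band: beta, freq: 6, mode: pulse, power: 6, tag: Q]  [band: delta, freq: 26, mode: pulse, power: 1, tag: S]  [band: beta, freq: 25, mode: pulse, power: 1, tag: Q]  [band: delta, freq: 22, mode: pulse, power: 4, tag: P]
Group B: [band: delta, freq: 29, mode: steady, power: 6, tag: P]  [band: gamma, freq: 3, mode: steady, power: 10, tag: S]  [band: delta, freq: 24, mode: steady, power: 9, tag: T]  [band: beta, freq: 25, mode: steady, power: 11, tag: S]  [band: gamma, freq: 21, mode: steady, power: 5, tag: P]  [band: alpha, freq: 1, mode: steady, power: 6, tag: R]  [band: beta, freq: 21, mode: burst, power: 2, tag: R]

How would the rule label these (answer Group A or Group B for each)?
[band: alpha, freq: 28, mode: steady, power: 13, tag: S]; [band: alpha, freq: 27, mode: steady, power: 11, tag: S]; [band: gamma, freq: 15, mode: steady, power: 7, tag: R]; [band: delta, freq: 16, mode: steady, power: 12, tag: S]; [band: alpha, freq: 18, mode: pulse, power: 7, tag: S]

Group B, Group B, Group B, Group B, Group A

The pattern is that an item is 'Group A' exactly when: mode is pulse.
[band: alpha, freq: 28, mode: steady, power: 13, tag: S]: mode is steady, does not pass → Group B. [band: alpha, freq: 27, mode: steady, power: 11, tag: S]: mode is steady, does not pass → Group B. [band: gamma, freq: 15, mode: steady, power: 7, tag: R]: mode is steady, does not pass → Group B. [band: delta, freq: 16, mode: steady, power: 12, tag: S]: mode is steady, does not pass → Group B. [band: alpha, freq: 18, mode: pulse, power: 7, tag: S]: mode is pulse, qualifies → Group A.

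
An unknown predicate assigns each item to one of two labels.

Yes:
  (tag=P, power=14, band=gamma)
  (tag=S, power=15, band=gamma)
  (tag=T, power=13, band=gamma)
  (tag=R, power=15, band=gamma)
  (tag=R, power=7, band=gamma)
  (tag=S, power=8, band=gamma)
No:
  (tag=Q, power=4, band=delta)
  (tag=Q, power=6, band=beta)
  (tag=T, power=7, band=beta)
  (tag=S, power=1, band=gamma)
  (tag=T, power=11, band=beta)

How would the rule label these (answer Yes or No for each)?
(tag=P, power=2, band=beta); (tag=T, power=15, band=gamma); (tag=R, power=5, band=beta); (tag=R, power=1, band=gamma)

A rule that fits every label: band is gamma AND power ≥ 4 — true of each 'Yes' example, false of each 'No' one.

No, Yes, No, No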